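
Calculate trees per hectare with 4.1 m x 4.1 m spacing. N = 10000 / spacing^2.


N = 10000 / 4.1^2 = 10000 / 16.81 = 594.884 ≈ 595 trees/ha

595 trees/ha


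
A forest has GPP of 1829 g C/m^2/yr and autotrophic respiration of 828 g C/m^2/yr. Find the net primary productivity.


NPP = GPP - Ra = 1829 - 828 = 1001 g C/m^2/yr

1001 g C/m^2/yr


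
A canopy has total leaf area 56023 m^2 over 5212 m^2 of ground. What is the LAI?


LAI = 56023 / 5212 = 10.7488 ≈ 10.75

10.75


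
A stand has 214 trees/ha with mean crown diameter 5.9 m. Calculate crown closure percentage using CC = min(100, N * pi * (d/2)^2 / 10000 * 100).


(d/2)^2 = (5.9/2)^2 = 2.95^2 = 8.7025
Crown area = 3.141593 * 8.7025 = 27.3397 m^2
N * area / 10000 * 100 = 214 * 27.3397 / 10000 * 100 = 58.5070
CC = min(100, 58.5070) = 58.5070 ≈ 58.5%

58.5%


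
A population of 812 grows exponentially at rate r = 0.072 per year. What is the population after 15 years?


r*t = 0.072 * 15 = 1.08
exp(1.08) = 2.94468
N = 812 * 2.94468 = 2391.08 ≈ 2391

2391


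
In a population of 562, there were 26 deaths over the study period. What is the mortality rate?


Mortality rate = 26 / 562 = 0.046263 ≈ 0.0463

0.0463


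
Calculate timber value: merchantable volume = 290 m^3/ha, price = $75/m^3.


Value = 290 * 75 = $21750/ha

$21750/ha


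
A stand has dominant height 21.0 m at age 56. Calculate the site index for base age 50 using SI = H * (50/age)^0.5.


50/56 = 0.892857
(0.892857)^0.5 = 0.944911
SI = 21.0 * 0.944911 = 19.8431 ≈ 19.8 m

19.8 m


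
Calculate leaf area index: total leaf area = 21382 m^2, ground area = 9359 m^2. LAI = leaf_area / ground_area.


LAI = 21382 / 9359 = 2.2846 ≈ 2.28

2.28


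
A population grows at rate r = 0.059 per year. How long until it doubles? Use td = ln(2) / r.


td = ln(2) / 0.059 = 0.693147 / 0.059 = 11.7483 ≈ 11.7 years

11.7 years


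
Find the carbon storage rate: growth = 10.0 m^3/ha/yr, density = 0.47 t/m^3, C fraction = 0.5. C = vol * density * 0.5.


C = 10.0 * 0.47 * 0.5 = 2.35 t C/ha/yr

2.35 t C/ha/yr


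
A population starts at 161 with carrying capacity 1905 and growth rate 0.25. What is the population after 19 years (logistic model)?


(K - N0)/N0 = (1905 - 161)/161 = 1744/161 = 10.8323
r*t = 0.25 * 19 = 4.75; exp(-4.75) = 0.00865170
10.8323 * 0.00865170 = 0.0937178
1 + 0.0937178 = 1.09372
N = 1905 / 1.09372 = 1741.76 ≈ 1742

1742


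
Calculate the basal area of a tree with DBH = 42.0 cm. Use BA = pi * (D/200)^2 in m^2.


D/200 = 42.0/200 = 0.21 m
(D/200)^2 = 0.21^2 = 0.0441
BA = 3.141593 * 0.0441 = 0.138544 ≈ 0.1385 m^2

0.1385 m^2


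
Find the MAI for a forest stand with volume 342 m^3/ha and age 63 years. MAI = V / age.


MAI = 342 / 63 = 5.4286 ≈ 5.43 m^3/ha/yr

5.43 m^3/ha/yr


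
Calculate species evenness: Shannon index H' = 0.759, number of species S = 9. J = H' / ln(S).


ln(9) = 2.19722
J = H' / ln(S) = 0.759 / 2.19722 = 0.345437 ≈ 0.3454

0.3454


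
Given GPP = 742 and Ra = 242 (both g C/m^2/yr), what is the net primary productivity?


NPP = GPP - Ra = 742 - 242 = 500 g C/m^2/yr

500 g C/m^2/yr


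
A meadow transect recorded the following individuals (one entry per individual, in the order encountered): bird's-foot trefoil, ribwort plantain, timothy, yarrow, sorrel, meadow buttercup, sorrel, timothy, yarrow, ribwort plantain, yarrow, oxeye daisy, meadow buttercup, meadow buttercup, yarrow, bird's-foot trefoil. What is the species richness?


Total individuals logged = 16
Distinct species (count of individuals): bird's-foot trefoil (2), ribwort plantain (2), timothy (2), yarrow (4), sorrel (2), meadow buttercup (3), oxeye daisy (1)
Species richness = number of distinct species = 7

7


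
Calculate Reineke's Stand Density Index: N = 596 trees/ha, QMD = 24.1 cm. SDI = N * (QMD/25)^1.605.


QMD/25 = 24.1/25 = 0.964
(0.964)^1.605 = exp(1.605 * ln(0.964)) = exp(1.605 * (-0.0366640)) = exp(-0.0588457) = 0.942852
SDI = 596 * 0.942852 = 561.940 ≈ 562

562


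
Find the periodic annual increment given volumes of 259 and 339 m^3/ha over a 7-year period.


PAI = (V2 - V1) / period = (339 - 259) / 7 = 80 / 7 = 11.4286 ≈ 11.43 m^3/ha/yr

11.43 m^3/ha/yr


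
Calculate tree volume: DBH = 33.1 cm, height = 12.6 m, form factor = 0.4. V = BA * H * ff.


(D/200)^2 = (33.1/200)^2 = 0.1655^2 = 0.02739025
BA = 3.141593 * 0.02739025 = 0.0860490 m^2
V = 0.0860490 * 12.6 * 0.4 = 0.433687 ≈ 0.434 m^3

0.434 m^3


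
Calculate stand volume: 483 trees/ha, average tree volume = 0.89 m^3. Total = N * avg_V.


V_stand = 483 * 0.89 = 429.87 ≈ 429.9 m^3/ha

429.9 m^3/ha


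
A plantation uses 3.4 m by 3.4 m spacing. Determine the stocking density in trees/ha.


N = 10000 / 3.4^2 = 10000 / 11.56 = 865.052 ≈ 865 trees/ha

865 trees/ha


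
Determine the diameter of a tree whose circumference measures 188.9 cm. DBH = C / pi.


DBH = C / pi = 188.9 / 3.141593 = 60.1287 ≈ 60.13 cm

60.13 cm


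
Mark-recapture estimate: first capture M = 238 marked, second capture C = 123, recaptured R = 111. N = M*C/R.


N = M * C / R = 238 * 123 / 111 = 29274 / 111 = 263.73 ≈ 264

264 individuals


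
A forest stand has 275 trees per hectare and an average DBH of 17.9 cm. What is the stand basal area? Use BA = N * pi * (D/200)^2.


(D/200)^2 = (17.9/200)^2 = 0.0895^2 = 0.00801025
Individual BA = 3.141593 * 0.00801025 = 0.0251649 m^2
Stand BA = 275 * 0.0251649 = 6.92035 ≈ 6.92 m^2/ha

6.92 m^2/ha


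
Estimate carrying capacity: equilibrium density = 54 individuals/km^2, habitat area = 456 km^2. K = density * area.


K = 54 * 456 = 24624 individuals

24624 individuals


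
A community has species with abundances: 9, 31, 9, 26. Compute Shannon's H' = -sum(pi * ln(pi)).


Total N = 9 + 31 + 9 + 26 = 75
Per-species terms:
  p = 9/75 = 0.120000; ln(p) = -2.120264; p*ln(p) = 0.120000 * (-2.120264) = -0.254432
  p = 31/75 = 0.413333; ln(p) = -0.883502; p*ln(p) = 0.413333 * (-0.883502) = -0.365181
  p = 9/75 = 0.120000; ln(p) = -2.120264; p*ln(p) = 0.120000 * (-2.120264) = -0.254432
  p = 26/75 = 0.346667; ln(p) = -1.059391; p*ln(p) = 0.346667 * (-1.059391) = -0.367256
sum(p*ln(p)) = (-0.254432) + (-0.365181) + (-0.254432) + (-0.367256) = -1.241301
H' = -(-1.241301) = 1.241301 ≈ 1.2413

1.2413


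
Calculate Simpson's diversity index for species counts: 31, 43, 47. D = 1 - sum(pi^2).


Total N = 31 + 43 + 47 = 121
Per-species terms:
  p = 31/121 = 0.256198; p^2 = 0.256198^2 = 0.065637
  p = 43/121 = 0.355372; p^2 = 0.355372^2 = 0.126289
  p = 47/121 = 0.388430; p^2 = 0.388430^2 = 0.150878
sum(p^2) = 0.065637 + 0.126289 + 0.150878 = 0.342804
D = 1 - 0.342804 = 0.657196 ≈ 0.6572

0.6572


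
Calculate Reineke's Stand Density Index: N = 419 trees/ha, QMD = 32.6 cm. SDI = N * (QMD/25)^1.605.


QMD/25 = 32.6/25 = 1.304
(1.304)^1.605 = exp(1.605 * ln(1.304)) = exp(1.605 * 0.265436) = exp(0.426025) = 1.53116
SDI = 419 * 1.53116 = 641.556 ≈ 642

642


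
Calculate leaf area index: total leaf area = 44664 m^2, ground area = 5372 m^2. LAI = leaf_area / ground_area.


LAI = 44664 / 5372 = 8.3142 ≈ 8.31

8.31


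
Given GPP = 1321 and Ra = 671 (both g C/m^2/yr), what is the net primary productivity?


NPP = GPP - Ra = 1321 - 671 = 650 g C/m^2/yr

650 g C/m^2/yr


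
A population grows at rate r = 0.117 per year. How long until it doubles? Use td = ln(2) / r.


td = ln(2) / 0.117 = 0.693147 / 0.117 = 5.92433 ≈ 5.9 years

5.9 years


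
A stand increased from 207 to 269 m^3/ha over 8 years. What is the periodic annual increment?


PAI = (V2 - V1) / period = (269 - 207) / 8 = 62 / 8 = 7.75 m^3/ha/yr

7.75 m^3/ha/yr


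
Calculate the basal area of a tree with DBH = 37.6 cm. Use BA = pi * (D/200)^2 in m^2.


D/200 = 37.6/200 = 0.188 m
(D/200)^2 = 0.188^2 = 0.035344
BA = 3.141593 * 0.035344 = 0.111036 ≈ 0.1110 m^2

0.1110 m^2


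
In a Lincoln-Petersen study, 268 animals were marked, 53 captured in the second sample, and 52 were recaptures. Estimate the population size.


N = M * C / R = 268 * 53 / 52 = 14204 / 52 = 273.15 ≈ 273

273 individuals


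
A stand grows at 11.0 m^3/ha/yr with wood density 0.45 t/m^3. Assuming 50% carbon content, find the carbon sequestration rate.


C = 11.0 * 0.45 * 0.5 = 2.475 ≈ 2.48 t C/ha/yr

2.48 t C/ha/yr


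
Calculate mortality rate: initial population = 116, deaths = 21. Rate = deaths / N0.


Mortality rate = 21 / 116 = 0.181034 ≈ 0.1810

0.1810


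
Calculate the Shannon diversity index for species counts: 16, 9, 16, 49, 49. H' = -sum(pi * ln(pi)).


Total N = 16 + 9 + 16 + 49 + 49 = 139
Per-species terms:
  p = 16/139 = 0.115108; ln(p) = -2.161884; p*ln(p) = 0.115108 * (-2.161884) = -0.248850
  p = 9/139 = 0.064748; ln(p) = -2.737252; p*ln(p) = 0.064748 * (-2.737252) = -0.177232
  p = 16/139 = 0.115108; ln(p) = -2.161884; p*ln(p) = 0.115108 * (-2.161884) = -0.248850
  p = 49/139 = 0.352518; ln(p) = -1.042654; p*ln(p) = 0.352518 * (-1.042654) = -0.367554
  p = 49/139 = 0.352518; ln(p) = -1.042654; p*ln(p) = 0.352518 * (-1.042654) = -0.367554
sum(p*ln(p)) = (-0.248850) + (-0.177232) + (-0.248850) + (-0.367554) + (-0.367554) = -1.410040
H' = -(-1.410040) = 1.410040 ≈ 1.4100

1.4100


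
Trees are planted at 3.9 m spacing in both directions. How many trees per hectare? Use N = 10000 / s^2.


N = 10000 / 3.9^2 = 10000 / 15.21 = 657.462 ≈ 657 trees/ha

657 trees/ha


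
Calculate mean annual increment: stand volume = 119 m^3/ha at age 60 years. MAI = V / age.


MAI = 119 / 60 = 1.9833 ≈ 1.98 m^3/ha/yr

1.98 m^3/ha/yr


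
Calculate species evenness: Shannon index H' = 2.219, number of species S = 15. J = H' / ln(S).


ln(15) = 2.70805
J = H' / ln(S) = 2.219 / 2.70805 = 0.819409 ≈ 0.8194

0.8194


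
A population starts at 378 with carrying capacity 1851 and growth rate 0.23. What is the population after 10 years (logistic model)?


(K - N0)/N0 = (1851 - 378)/378 = 1473/378 = 3.89683
r*t = 0.23 * 10 = 2.3; exp(-2.3) = 0.100259
3.89683 * 0.100259 = 0.390692
1 + 0.390692 = 1.39069
N = 1851 / 1.39069 = 1330.99 ≈ 1331

1331


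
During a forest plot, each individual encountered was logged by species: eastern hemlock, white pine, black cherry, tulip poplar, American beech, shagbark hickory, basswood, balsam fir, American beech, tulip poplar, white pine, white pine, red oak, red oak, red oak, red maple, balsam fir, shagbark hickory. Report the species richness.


Total individuals logged = 18
Distinct species (count of individuals): eastern hemlock (1), white pine (3), black cherry (1), tulip poplar (2), American beech (2), shagbark hickory (2), basswood (1), balsam fir (2), red oak (3), red maple (1)
Species richness = number of distinct species = 10

10


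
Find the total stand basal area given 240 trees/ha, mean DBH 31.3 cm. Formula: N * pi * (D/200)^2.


(D/200)^2 = (31.3/200)^2 = 0.1565^2 = 0.02449225
Individual BA = 3.141593 * 0.02449225 = 0.0769447 m^2
Stand BA = 240 * 0.0769447 = 18.4667 ≈ 18.47 m^2/ha

18.47 m^2/ha


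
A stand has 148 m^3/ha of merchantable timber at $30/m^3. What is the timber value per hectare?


Value = 148 * 30 = $4440/ha

$4440/ha


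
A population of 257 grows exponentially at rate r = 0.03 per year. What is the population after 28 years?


r*t = 0.03 * 28 = 0.84
exp(0.84) = 2.31637
N = 257 * 2.31637 = 595.307 ≈ 595

595


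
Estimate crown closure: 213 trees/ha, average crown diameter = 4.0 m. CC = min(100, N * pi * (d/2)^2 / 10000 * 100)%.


(d/2)^2 = (4.0/2)^2 = 2^2 = 4
Crown area = 3.141593 * 4 = 12.5664 m^2
N * area / 10000 * 100 = 213 * 12.5664 / 10000 * 100 = 26.7664
CC = min(100, 26.7664) = 26.7664 ≈ 26.8%

26.8%


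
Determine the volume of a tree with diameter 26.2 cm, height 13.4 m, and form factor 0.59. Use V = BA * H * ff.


(D/200)^2 = (26.2/200)^2 = 0.131^2 = 0.017161
BA = 3.141593 * 0.017161 = 0.0539129 m^2
V = 0.0539129 * 13.4 * 0.59 = 0.426235 ≈ 0.426 m^3

0.426 m^3


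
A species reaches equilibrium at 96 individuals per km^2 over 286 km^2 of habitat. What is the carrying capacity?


K = 96 * 286 = 27456 individuals

27456 individuals


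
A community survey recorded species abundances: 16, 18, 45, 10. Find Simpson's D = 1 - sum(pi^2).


Total N = 16 + 18 + 45 + 10 = 89
Per-species terms:
  p = 16/89 = 0.179775; p^2 = 0.179775^2 = 0.032319
  p = 18/89 = 0.202247; p^2 = 0.202247^2 = 0.040904
  p = 45/89 = 0.505618; p^2 = 0.505618^2 = 0.255650
  p = 10/89 = 0.112360; p^2 = 0.112360^2 = 0.012625
sum(p^2) = 0.032319 + 0.040904 + 0.255650 + 0.012625 = 0.341498
D = 1 - 0.341498 = 0.658502 ≈ 0.6585

0.6585


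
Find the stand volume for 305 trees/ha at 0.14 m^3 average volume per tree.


V_stand = 305 * 0.14 = 42.7 m^3/ha

42.7 m^3/ha


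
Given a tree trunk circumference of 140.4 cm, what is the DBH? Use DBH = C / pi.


DBH = C / pi = 140.4 / 3.141593 = 44.6907 ≈ 44.69 cm

44.69 cm


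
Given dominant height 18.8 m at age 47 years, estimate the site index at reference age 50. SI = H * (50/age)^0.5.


50/47 = 1.06383
(1.06383)^0.5 = 1.03142
SI = 18.8 * 1.03142 = 19.3907 ≈ 19.4 m

19.4 m


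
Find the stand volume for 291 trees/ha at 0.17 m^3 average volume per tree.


V_stand = 291 * 0.17 = 49.47 ≈ 49.5 m^3/ha

49.5 m^3/ha


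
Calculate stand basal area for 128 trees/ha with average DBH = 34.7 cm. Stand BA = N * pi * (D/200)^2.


(D/200)^2 = (34.7/200)^2 = 0.1735^2 = 0.03010225
Individual BA = 3.141593 * 0.03010225 = 0.0945690 m^2
Stand BA = 128 * 0.0945690 = 12.1048 ≈ 12.10 m^2/ha

12.10 m^2/ha


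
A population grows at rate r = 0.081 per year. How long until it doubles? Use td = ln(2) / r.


td = ln(2) / 0.081 = 0.693147 / 0.081 = 8.55737 ≈ 8.6 years

8.6 years


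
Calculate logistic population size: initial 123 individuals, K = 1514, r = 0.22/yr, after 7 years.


(K - N0)/N0 = (1514 - 123)/123 = 1391/123 = 11.3089
r*t = 0.22 * 7 = 1.54; exp(-1.54) = 0.214381
11.3089 * 0.214381 = 2.42441
1 + 2.42441 = 3.42441
N = 1514 / 3.42441 = 442.120 ≈ 442

442


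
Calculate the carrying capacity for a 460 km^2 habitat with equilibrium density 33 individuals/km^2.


K = 33 * 460 = 15180 individuals

15180 individuals


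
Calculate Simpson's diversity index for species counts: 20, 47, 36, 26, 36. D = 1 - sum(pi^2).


Total N = 20 + 47 + 36 + 26 + 36 = 165
Per-species terms:
  p = 20/165 = 0.121212; p^2 = 0.121212^2 = 0.014692
  p = 47/165 = 0.284848; p^2 = 0.284848^2 = 0.081138
  p = 36/165 = 0.218182; p^2 = 0.218182^2 = 0.047603
  p = 26/165 = 0.157576; p^2 = 0.157576^2 = 0.024830
  p = 36/165 = 0.218182; p^2 = 0.218182^2 = 0.047603
sum(p^2) = 0.014692 + 0.081138 + 0.047603 + 0.024830 + 0.047603 = 0.215866
D = 1 - 0.215866 = 0.784134 ≈ 0.7841

0.7841


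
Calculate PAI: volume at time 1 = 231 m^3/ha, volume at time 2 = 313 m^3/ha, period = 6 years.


PAI = (V2 - V1) / period = (313 - 231) / 6 = 82 / 6 = 13.6667 ≈ 13.67 m^3/ha/yr

13.67 m^3/ha/yr


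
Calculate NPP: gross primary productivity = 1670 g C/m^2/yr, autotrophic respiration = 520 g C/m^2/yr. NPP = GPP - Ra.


NPP = GPP - Ra = 1670 - 520 = 1150 g C/m^2/yr

1150 g C/m^2/yr


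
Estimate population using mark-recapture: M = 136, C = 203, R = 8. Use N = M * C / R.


N = M * C / R = 136 * 203 / 8 = 27608 / 8 = 3451

3451 individuals


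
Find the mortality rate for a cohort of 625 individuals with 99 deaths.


Mortality rate = 99 / 625 = 0.1584

0.1584


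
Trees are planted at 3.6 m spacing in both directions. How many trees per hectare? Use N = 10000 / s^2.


N = 10000 / 3.6^2 = 10000 / 12.96 = 771.605 ≈ 772 trees/ha

772 trees/ha


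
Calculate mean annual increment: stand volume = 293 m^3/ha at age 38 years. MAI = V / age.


MAI = 293 / 38 = 7.7105 ≈ 7.71 m^3/ha/yr

7.71 m^3/ha/yr


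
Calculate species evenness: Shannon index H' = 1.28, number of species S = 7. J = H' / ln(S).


ln(7) = 1.94591
J = H' / ln(S) = 1.28 / 1.94591 = 0.657790 ≈ 0.6578

0.6578


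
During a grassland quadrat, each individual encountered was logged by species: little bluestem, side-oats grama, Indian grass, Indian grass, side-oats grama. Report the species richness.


Total individuals logged = 5
Distinct species (count of individuals): little bluestem (1), side-oats grama (2), Indian grass (2)
Species richness = number of distinct species = 3

3


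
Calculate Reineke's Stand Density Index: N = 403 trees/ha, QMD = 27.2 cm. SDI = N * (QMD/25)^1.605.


QMD/25 = 27.2/25 = 1.088
(1.088)^1.605 = exp(1.605 * ln(1.088)) = exp(1.605 * 0.0843411) = exp(0.135367) = 1.14496
SDI = 403 * 1.14496 = 461.419 ≈ 461

461


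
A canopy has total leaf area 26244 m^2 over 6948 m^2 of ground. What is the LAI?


LAI = 26244 / 6948 = 3.7772 ≈ 3.78

3.78


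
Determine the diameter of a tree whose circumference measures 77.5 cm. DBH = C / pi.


DBH = C / pi = 77.5 / 3.141593 = 24.6690 ≈ 24.67 cm

24.67 cm


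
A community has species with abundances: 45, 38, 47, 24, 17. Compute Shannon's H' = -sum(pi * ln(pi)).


Total N = 45 + 38 + 47 + 24 + 17 = 171
Per-species terms:
  p = 45/171 = 0.263158; ln(p) = -1.335001; p*ln(p) = 0.263158 * (-1.335001) = -0.351316
  p = 38/171 = 0.222222; ln(p) = -1.504078; p*ln(p) = 0.222222 * (-1.504078) = -0.334239
  p = 47/171 = 0.274854; ln(p) = -1.291515; p*ln(p) = 0.274854 * (-1.291515) = -0.354978
  p = 24/171 = 0.140351; ln(p) = -1.963609; p*ln(p) = 0.140351 * (-1.963609) = -0.275594
  p = 17/171 = 0.099415; ln(p) = -2.308452; p*ln(p) = 0.099415 * (-2.308452) = -0.229495
sum(p*ln(p)) = (-0.351316) + (-0.334239) + (-0.354978) + (-0.275594) + (-0.229495) = -1.545622
H' = -(-1.545622) = 1.545622 ≈ 1.5456

1.5456


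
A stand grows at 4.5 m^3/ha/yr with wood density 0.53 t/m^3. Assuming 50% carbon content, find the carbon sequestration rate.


C = 4.5 * 0.53 * 0.5 = 1.1925 ≈ 1.19 t C/ha/yr

1.19 t C/ha/yr


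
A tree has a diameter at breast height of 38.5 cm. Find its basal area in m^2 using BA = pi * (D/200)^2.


D/200 = 38.5/200 = 0.1925 m
(D/200)^2 = 0.1925^2 = 0.03705625
BA = 3.141593 * 0.03705625 = 0.116416 ≈ 0.1164 m^2

0.1164 m^2


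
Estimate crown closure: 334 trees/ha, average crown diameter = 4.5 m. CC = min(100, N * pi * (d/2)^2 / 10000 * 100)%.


(d/2)^2 = (4.5/2)^2 = 2.25^2 = 5.0625
Crown area = 3.141593 * 5.0625 = 15.9043 m^2
N * area / 10000 * 100 = 334 * 15.9043 / 10000 * 100 = 53.1204
CC = min(100, 53.1204) = 53.1204 ≈ 53.1%

53.1%


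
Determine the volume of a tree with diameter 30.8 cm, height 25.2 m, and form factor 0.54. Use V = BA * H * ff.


(D/200)^2 = (30.8/200)^2 = 0.154^2 = 0.023716
BA = 3.141593 * 0.023716 = 0.0745060 m^2
V = 0.0745060 * 25.2 * 0.54 = 1.01388 ≈ 1.014 m^3

1.014 m^3


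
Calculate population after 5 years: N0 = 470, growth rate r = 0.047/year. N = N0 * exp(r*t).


r*t = 0.047 * 5 = 0.235
exp(0.235) = 1.26491
N = 470 * 1.26491 = 594.508 ≈ 595

595


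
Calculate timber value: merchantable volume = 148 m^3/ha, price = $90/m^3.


Value = 148 * 90 = $13320/ha

$13320/ha


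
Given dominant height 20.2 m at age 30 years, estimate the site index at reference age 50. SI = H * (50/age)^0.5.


50/30 = 1.66667
(1.66667)^0.5 = 1.29100
SI = 20.2 * 1.29100 = 26.0782 ≈ 26.1 m

26.1 m


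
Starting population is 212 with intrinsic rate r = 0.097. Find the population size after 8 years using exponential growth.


r*t = 0.097 * 8 = 0.776
exp(0.776) = 2.17276
N = 212 * 2.17276 = 460.625 ≈ 461

461


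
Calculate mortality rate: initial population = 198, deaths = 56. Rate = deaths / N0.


Mortality rate = 56 / 198 = 0.282828 ≈ 0.2828

0.2828


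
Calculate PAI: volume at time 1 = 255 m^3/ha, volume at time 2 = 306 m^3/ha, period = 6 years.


PAI = (V2 - V1) / period = (306 - 255) / 6 = 51 / 6 = 8.50 m^3/ha/yr

8.50 m^3/ha/yr


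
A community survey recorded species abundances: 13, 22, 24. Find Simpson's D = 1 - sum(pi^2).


Total N = 13 + 22 + 24 = 59
Per-species terms:
  p = 13/59 = 0.220339; p^2 = 0.220339^2 = 0.048549
  p = 22/59 = 0.372881; p^2 = 0.372881^2 = 0.139040
  p = 24/59 = 0.406780; p^2 = 0.406780^2 = 0.165470
sum(p^2) = 0.048549 + 0.139040 + 0.165470 = 0.353059
D = 1 - 0.353059 = 0.646941 ≈ 0.6469

0.6469


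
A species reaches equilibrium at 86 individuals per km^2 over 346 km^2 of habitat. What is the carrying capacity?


K = 86 * 346 = 29756 individuals

29756 individuals


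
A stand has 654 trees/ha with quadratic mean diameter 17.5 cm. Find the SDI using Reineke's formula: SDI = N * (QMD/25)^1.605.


QMD/25 = 17.5/25 = 0.7
(0.7)^1.605 = exp(1.605 * ln(0.7)) = exp(1.605 * (-0.356675)) = exp(-0.572463) = 0.564134
SDI = 654 * 0.564134 = 368.944 ≈ 369

369


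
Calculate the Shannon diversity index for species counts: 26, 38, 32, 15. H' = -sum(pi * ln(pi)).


Total N = 26 + 38 + 32 + 15 = 111
Per-species terms:
  p = 26/111 = 0.234234; ln(p) = -1.451435; p*ln(p) = 0.234234 * (-1.451435) = -0.339975
  p = 38/111 = 0.342342; ln(p) = -1.071945; p*ln(p) = 0.342342 * (-1.071945) = -0.366972
  p = 32/111 = 0.288288; ln(p) = -1.243795; p*ln(p) = 0.288288 * (-1.243795) = -0.358571
  p = 15/111 = 0.135135; ln(p) = -2.001481; p*ln(p) = 0.135135 * (-2.001481) = -0.270470
sum(p*ln(p)) = (-0.339975) + (-0.366972) + (-0.358571) + (-0.270470) = -1.335988
H' = -(-1.335988) = 1.335988 ≈ 1.3360

1.3360


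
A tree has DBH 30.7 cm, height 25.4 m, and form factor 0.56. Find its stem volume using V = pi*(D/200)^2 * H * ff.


(D/200)^2 = (30.7/200)^2 = 0.1535^2 = 0.02356225
BA = 3.141593 * 0.02356225 = 0.0740230 m^2
V = 0.0740230 * 25.4 * 0.56 = 1.05290 ≈ 1.053 m^3

1.053 m^3


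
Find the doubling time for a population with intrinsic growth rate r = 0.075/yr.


td = ln(2) / 0.075 = 0.693147 / 0.075 = 9.24196 ≈ 9.2 years

9.2 years


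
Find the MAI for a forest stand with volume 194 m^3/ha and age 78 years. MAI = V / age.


MAI = 194 / 78 = 2.4872 ≈ 2.49 m^3/ha/yr

2.49 m^3/ha/yr


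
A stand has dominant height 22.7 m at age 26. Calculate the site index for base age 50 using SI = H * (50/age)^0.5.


50/26 = 1.92308
(1.92308)^0.5 = 1.38675
SI = 22.7 * 1.38675 = 31.4792 ≈ 31.5 m

31.5 m


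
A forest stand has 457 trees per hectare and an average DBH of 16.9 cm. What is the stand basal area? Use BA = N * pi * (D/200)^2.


(D/200)^2 = (16.9/200)^2 = 0.0845^2 = 0.00714025
Individual BA = 3.141593 * 0.00714025 = 0.0224318 m^2
Stand BA = 457 * 0.0224318 = 10.2513 ≈ 10.25 m^2/ha

10.25 m^2/ha


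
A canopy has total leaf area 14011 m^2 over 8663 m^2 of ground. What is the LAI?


LAI = 14011 / 8663 = 1.6173 ≈ 1.62

1.62


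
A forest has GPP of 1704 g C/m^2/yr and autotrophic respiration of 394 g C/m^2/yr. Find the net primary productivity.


NPP = GPP - Ra = 1704 - 394 = 1310 g C/m^2/yr

1310 g C/m^2/yr


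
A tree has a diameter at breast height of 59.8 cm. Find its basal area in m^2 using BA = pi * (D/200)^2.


D/200 = 59.8/200 = 0.299 m
(D/200)^2 = 0.299^2 = 0.089401
BA = 3.141593 * 0.089401 = 0.280862 ≈ 0.2809 m^2

0.2809 m^2


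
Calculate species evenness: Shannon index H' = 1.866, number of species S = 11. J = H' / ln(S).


ln(11) = 2.39790
J = H' / ln(S) = 1.866 / 2.39790 = 0.778181 ≈ 0.7782

0.7782


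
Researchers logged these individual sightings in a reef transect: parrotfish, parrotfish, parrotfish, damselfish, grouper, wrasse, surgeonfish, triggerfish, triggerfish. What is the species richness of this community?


Total individuals logged = 9
Distinct species (count of individuals): parrotfish (3), damselfish (1), grouper (1), wrasse (1), surgeonfish (1), triggerfish (2)
Species richness = number of distinct species = 6

6


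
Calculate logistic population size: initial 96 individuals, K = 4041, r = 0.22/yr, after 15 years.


(K - N0)/N0 = (4041 - 96)/96 = 3945/96 = 41.0938
r*t = 0.22 * 15 = 3.3; exp(-3.3) = 0.0368832
41.0938 * 0.0368832 = 1.51567
1 + 1.51567 = 2.51567
N = 4041 / 2.51567 = 1606.33 ≈ 1606

1606


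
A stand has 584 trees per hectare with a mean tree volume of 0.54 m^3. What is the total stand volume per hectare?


V_stand = 584 * 0.54 = 315.36 ≈ 315.4 m^3/ha

315.4 m^3/ha


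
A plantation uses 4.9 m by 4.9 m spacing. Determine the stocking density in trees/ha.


N = 10000 / 4.9^2 = 10000 / 24.01 = 416.493 ≈ 416 trees/ha

416 trees/ha


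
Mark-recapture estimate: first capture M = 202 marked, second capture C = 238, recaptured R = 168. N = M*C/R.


N = M * C / R = 202 * 238 / 168 = 48076 / 168 = 286.17 ≈ 286

286 individuals


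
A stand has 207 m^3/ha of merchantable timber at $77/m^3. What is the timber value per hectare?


Value = 207 * 77 = $15939/ha

$15939/ha


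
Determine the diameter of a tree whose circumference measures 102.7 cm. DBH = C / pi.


DBH = C / pi = 102.7 / 3.141593 = 32.6904 ≈ 32.69 cm

32.69 cm


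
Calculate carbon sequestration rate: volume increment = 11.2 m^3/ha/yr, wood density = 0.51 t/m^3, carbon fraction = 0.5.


C = 11.2 * 0.51 * 0.5 = 2.856 ≈ 2.86 t C/ha/yr

2.86 t C/ha/yr


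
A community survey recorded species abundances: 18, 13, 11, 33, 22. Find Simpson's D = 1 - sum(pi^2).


Total N = 18 + 13 + 11 + 33 + 22 = 97
Per-species terms:
  p = 18/97 = 0.185567; p^2 = 0.185567^2 = 0.034435
  p = 13/97 = 0.134021; p^2 = 0.134021^2 = 0.017962
  p = 11/97 = 0.113402; p^2 = 0.113402^2 = 0.012860
  p = 33/97 = 0.340206; p^2 = 0.340206^2 = 0.115740
  p = 22/97 = 0.226804; p^2 = 0.226804^2 = 0.051440
sum(p^2) = 0.034435 + 0.017962 + 0.012860 + 0.115740 + 0.051440 = 0.232437
D = 1 - 0.232437 = 0.767563 ≈ 0.7676

0.7676


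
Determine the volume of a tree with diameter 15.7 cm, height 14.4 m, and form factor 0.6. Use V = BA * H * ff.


(D/200)^2 = (15.7/200)^2 = 0.0785^2 = 0.00616225
BA = 3.141593 * 0.00616225 = 0.0193593 m^2
V = 0.0193593 * 14.4 * 0.6 = 0.167264 ≈ 0.167 m^3

0.167 m^3


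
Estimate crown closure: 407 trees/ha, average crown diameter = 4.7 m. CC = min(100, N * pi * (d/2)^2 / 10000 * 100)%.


(d/2)^2 = (4.7/2)^2 = 2.35^2 = 5.5225
Crown area = 3.141593 * 5.5225 = 17.3494 m^2
N * area / 10000 * 100 = 407 * 17.3494 / 10000 * 100 = 70.6121
CC = min(100, 70.6121) = 70.6121 ≈ 70.6%

70.6%


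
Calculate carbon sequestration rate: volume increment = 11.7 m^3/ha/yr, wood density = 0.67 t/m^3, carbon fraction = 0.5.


C = 11.7 * 0.67 * 0.5 = 3.9195 ≈ 3.92 t C/ha/yr

3.92 t C/ha/yr


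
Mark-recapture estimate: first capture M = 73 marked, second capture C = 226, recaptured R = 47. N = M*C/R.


N = M * C / R = 73 * 226 / 47 = 16498 / 47 = 351.02 ≈ 351

351 individuals


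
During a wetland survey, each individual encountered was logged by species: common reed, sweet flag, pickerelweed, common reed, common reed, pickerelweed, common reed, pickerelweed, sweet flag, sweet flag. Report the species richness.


Total individuals logged = 10
Distinct species (count of individuals): common reed (4), sweet flag (3), pickerelweed (3)
Species richness = number of distinct species = 3

3


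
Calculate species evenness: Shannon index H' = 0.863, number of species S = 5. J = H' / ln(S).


ln(5) = 1.60944
J = H' / ln(S) = 0.863 / 1.60944 = 0.536211 ≈ 0.5362

0.5362


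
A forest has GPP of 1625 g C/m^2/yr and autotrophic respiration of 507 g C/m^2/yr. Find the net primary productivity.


NPP = GPP - Ra = 1625 - 507 = 1118 g C/m^2/yr

1118 g C/m^2/yr


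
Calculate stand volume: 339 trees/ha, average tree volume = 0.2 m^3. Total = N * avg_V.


V_stand = 339 * 0.2 = 67.8 m^3/ha

67.8 m^3/ha


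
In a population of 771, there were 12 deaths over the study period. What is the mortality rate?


Mortality rate = 12 / 771 = 0.015564 ≈ 0.0156

0.0156


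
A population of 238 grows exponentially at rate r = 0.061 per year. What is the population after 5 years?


r*t = 0.061 * 5 = 0.305
exp(0.305) = 1.35663
N = 238 * 1.35663 = 322.878 ≈ 323

323


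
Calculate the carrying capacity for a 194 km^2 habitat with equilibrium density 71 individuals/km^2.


K = 71 * 194 = 13774 individuals

13774 individuals


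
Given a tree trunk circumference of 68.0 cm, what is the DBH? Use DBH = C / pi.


DBH = C / pi = 68.0 / 3.141593 = 21.6451 ≈ 21.65 cm

21.65 cm


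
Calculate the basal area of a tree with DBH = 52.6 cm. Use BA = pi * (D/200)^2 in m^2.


D/200 = 52.6/200 = 0.263 m
(D/200)^2 = 0.263^2 = 0.069169
BA = 3.141593 * 0.069169 = 0.217301 ≈ 0.2173 m^2

0.2173 m^2


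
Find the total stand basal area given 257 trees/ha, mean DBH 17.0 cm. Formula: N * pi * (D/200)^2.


(D/200)^2 = (17.0/200)^2 = 0.085^2 = 0.007225
Individual BA = 3.141593 * 0.007225 = 0.0226980 m^2
Stand BA = 257 * 0.0226980 = 5.83339 ≈ 5.83 m^2/ha

5.83 m^2/ha


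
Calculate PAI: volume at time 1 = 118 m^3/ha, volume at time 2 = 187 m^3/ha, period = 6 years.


PAI = (V2 - V1) / period = (187 - 118) / 6 = 69 / 6 = 11.50 m^3/ha/yr

11.50 m^3/ha/yr


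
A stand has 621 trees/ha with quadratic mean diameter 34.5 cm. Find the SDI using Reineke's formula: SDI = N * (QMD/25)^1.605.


QMD/25 = 34.5/25 = 1.38
(1.38)^1.605 = exp(1.605 * ln(1.38)) = exp(1.605 * 0.322083) = exp(0.516943) = 1.67689
SDI = 621 * 1.67689 = 1041.35 ≈ 1041

1041


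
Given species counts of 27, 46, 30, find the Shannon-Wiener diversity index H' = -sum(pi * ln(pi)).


Total N = 27 + 46 + 30 = 103
Per-species terms:
  p = 27/103 = 0.262136; ln(p) = -1.338892; p*ln(p) = 0.262136 * (-1.338892) = -0.350972
  p = 46/103 = 0.446602; ln(p) = -0.806087; p*ln(p) = 0.446602 * (-0.806087) = -0.360000
  p = 30/103 = 0.291262; ln(p) = -1.233532; p*ln(p) = 0.291262 * (-1.233532) = -0.359281
sum(p*ln(p)) = (-0.350972) + (-0.360000) + (-0.359281) = -1.070253
H' = -(-1.070253) = 1.070253 ≈ 1.0703

1.0703


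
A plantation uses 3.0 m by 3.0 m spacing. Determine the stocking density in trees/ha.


N = 10000 / 3.0^2 = 10000 / 9 = 1111.11 ≈ 1111 trees/ha

1111 trees/ha


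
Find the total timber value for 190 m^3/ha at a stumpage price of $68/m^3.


Value = 190 * 68 = $12920/ha

$12920/ha


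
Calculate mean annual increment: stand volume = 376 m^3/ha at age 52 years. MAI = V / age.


MAI = 376 / 52 = 7.2308 ≈ 7.23 m^3/ha/yr

7.23 m^3/ha/yr


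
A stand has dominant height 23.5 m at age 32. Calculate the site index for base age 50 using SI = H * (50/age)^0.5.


50/32 = 1.56250
(1.56250)^0.5 = 1.25000
SI = 23.5 * 1.25000 = 29.3750 ≈ 29.4 m

29.4 m


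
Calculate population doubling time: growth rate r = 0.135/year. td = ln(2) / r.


td = ln(2) / 0.135 = 0.693147 / 0.135 = 5.13442 ≈ 5.1 years

5.1 years


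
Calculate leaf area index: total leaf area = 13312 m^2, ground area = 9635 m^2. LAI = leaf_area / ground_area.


LAI = 13312 / 9635 = 1.3816 ≈ 1.38

1.38


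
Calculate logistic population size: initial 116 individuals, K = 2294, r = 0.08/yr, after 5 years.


(K - N0)/N0 = (2294 - 116)/116 = 2178/116 = 18.7759
r*t = 0.08 * 5 = 0.4; exp(-0.4) = 0.670320
18.7759 * 0.670320 = 12.5859
1 + 12.5859 = 13.5859
N = 2294 / 13.5859 = 168.852 ≈ 169

169


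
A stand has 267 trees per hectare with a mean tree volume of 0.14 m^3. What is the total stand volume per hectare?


V_stand = 267 * 0.14 = 37.38 ≈ 37.4 m^3/ha

37.4 m^3/ha


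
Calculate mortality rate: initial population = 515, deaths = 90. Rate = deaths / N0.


Mortality rate = 90 / 515 = 0.174757 ≈ 0.1748

0.1748


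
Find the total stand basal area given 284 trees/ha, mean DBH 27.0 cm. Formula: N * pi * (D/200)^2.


(D/200)^2 = (27.0/200)^2 = 0.135^2 = 0.018225
Individual BA = 3.141593 * 0.018225 = 0.0572555 m^2
Stand BA = 284 * 0.0572555 = 16.2606 ≈ 16.26 m^2/ha

16.26 m^2/ha


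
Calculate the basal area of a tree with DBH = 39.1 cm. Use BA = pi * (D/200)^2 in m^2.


D/200 = 39.1/200 = 0.1955 m
(D/200)^2 = 0.1955^2 = 0.03822025
BA = 3.141593 * 0.03822025 = 0.120072 ≈ 0.1201 m^2

0.1201 m^2


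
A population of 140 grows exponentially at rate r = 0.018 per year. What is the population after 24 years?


r*t = 0.018 * 24 = 0.432
exp(0.432) = 1.54034
N = 140 * 1.54034 = 215.648 ≈ 216

216


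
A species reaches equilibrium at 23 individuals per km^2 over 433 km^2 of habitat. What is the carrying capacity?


K = 23 * 433 = 9959 individuals

9959 individuals


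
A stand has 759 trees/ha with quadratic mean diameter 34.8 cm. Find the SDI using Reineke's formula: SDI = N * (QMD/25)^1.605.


QMD/25 = 34.8/25 = 1.392
(1.392)^1.605 = exp(1.605 * ln(1.392)) = exp(1.605 * 0.330742) = exp(0.530841) = 1.70036
SDI = 759 * 1.70036 = 1290.57 ≈ 1291

1291


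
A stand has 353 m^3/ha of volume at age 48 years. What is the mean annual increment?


MAI = 353 / 48 = 7.3542 ≈ 7.35 m^3/ha/yr

7.35 m^3/ha/yr


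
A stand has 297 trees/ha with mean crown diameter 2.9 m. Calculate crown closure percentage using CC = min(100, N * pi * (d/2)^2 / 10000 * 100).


(d/2)^2 = (2.9/2)^2 = 1.45^2 = 2.1025
Crown area = 3.141593 * 2.1025 = 6.60520 m^2
N * area / 10000 * 100 = 297 * 6.60520 / 10000 * 100 = 19.6174
CC = min(100, 19.6174) = 19.6174 ≈ 19.6%

19.6%


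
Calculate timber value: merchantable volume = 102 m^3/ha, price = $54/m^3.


Value = 102 * 54 = $5508/ha

$5508/ha


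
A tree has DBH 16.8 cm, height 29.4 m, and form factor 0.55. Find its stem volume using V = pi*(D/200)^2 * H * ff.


(D/200)^2 = (16.8/200)^2 = 0.084^2 = 0.007056
BA = 3.141593 * 0.007056 = 0.0221671 m^2
V = 0.0221671 * 29.4 * 0.55 = 0.358442 ≈ 0.358 m^3

0.358 m^3


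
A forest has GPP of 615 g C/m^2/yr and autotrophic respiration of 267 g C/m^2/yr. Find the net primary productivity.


NPP = GPP - Ra = 615 - 267 = 348 g C/m^2/yr

348 g C/m^2/yr


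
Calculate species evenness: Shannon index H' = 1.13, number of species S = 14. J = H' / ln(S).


ln(14) = 2.63906
J = H' / ln(S) = 1.13 / 2.63906 = 0.428183 ≈ 0.4282

0.4282


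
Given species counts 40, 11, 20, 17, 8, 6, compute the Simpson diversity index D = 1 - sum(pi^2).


Total N = 40 + 11 + 20 + 17 + 8 + 6 = 102
Per-species terms:
  p = 40/102 = 0.392157; p^2 = 0.392157^2 = 0.153787
  p = 11/102 = 0.107843; p^2 = 0.107843^2 = 0.011630
  p = 20/102 = 0.196078; p^2 = 0.196078^2 = 0.038447
  p = 17/102 = 0.166667; p^2 = 0.166667^2 = 0.027778
  p = 8/102 = 0.078431; p^2 = 0.078431^2 = 0.006151
  p = 6/102 = 0.058824; p^2 = 0.058824^2 = 0.003460
sum(p^2) = 0.153787 + 0.011630 + 0.038447 + 0.027778 + 0.006151 + 0.003460 = 0.241253
D = 1 - 0.241253 = 0.758747 ≈ 0.7587

0.7587


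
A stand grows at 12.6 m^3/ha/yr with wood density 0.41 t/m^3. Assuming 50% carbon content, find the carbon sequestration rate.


C = 12.6 * 0.41 * 0.5 = 2.583 ≈ 2.58 t C/ha/yr

2.58 t C/ha/yr


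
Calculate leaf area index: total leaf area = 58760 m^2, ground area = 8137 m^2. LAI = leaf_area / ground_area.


LAI = 58760 / 8137 = 7.2213 ≈ 7.22

7.22


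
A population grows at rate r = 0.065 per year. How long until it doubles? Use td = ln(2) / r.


td = ln(2) / 0.065 = 0.693147 / 0.065 = 10.6638 ≈ 10.7 years

10.7 years


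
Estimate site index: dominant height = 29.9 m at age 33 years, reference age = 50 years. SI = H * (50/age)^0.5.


50/33 = 1.51515
(1.51515)^0.5 = 1.23091
SI = 29.9 * 1.23091 = 36.8042 ≈ 36.8 m

36.8 m


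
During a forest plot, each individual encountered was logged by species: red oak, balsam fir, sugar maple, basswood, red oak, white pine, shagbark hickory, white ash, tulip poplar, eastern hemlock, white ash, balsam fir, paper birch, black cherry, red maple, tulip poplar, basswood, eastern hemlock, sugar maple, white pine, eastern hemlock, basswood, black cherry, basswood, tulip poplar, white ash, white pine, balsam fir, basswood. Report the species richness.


Total individuals logged = 29
Distinct species (count of individuals): red oak (2), balsam fir (3), sugar maple (2), basswood (5), white pine (3), shagbark hickory (1), white ash (3), tulip poplar (3), eastern hemlock (3), paper birch (1), black cherry (2), red maple (1)
Species richness = number of distinct species = 12

12


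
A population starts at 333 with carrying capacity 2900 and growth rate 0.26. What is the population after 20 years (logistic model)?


(K - N0)/N0 = (2900 - 333)/333 = 2567/333 = 7.70871
r*t = 0.26 * 20 = 5.2; exp(-5.2) = 0.00551656
7.70871 * 0.00551656 = 0.0425256
1 + 0.0425256 = 1.04253
N = 2900 / 1.04253 = 2781.69 ≈ 2782

2782


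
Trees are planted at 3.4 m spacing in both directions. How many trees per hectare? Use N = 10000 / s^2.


N = 10000 / 3.4^2 = 10000 / 11.56 = 865.052 ≈ 865 trees/ha

865 trees/ha


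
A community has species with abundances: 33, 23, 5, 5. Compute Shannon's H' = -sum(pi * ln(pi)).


Total N = 33 + 23 + 5 + 5 = 66
Per-species terms:
  p = 33/66 = 0.500000; ln(p) = -0.693147; p*ln(p) = 0.500000 * (-0.693147) = -0.346574
  p = 23/66 = 0.348485; ln(p) = -1.054160; p*ln(p) = 0.348485 * (-1.054160) = -0.367359
  p = 5/66 = 0.075758; ln(p) = -2.580211; p*ln(p) = 0.075758 * (-2.580211) = -0.195472
  p = 5/66 = 0.075758; ln(p) = -2.580211; p*ln(p) = 0.075758 * (-2.580211) = -0.195472
sum(p*ln(p)) = (-0.346574) + (-0.367359) + (-0.195472) + (-0.195472) = -1.104877
H' = -(-1.104877) = 1.104877 ≈ 1.1049

1.1049


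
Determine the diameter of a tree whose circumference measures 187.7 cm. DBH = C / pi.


DBH = C / pi = 187.7 / 3.141593 = 59.7468 ≈ 59.75 cm

59.75 cm


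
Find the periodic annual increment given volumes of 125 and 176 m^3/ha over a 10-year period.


PAI = (V2 - V1) / period = (176 - 125) / 10 = 51 / 10 = 5.10 m^3/ha/yr

5.10 m^3/ha/yr


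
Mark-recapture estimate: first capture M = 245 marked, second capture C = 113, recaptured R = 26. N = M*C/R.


N = M * C / R = 245 * 113 / 26 = 27685 / 26 = 1064.81 ≈ 1065

1065 individuals


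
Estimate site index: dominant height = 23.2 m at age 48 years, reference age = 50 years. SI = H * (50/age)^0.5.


50/48 = 1.04167
(1.04167)^0.5 = 1.02062
SI = 23.2 * 1.02062 = 23.6784 ≈ 23.7 m

23.7 m


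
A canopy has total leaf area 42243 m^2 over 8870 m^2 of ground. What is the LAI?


LAI = 42243 / 8870 = 4.7625 ≈ 4.76

4.76


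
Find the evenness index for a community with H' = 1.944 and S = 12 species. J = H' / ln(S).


ln(12) = 2.48491
J = H' / ln(S) = 1.944 / 2.48491 = 0.782322 ≈ 0.7823

0.7823


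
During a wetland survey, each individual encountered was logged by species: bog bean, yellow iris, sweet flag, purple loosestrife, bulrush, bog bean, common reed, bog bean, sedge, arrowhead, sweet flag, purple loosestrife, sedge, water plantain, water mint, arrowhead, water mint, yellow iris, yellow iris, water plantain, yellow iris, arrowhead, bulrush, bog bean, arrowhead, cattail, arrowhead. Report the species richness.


Total individuals logged = 27
Distinct species (count of individuals): bog bean (4), yellow iris (4), sweet flag (2), purple loosestrife (2), bulrush (2), common reed (1), sedge (2), arrowhead (5), water plantain (2), water mint (2), cattail (1)
Species richness = number of distinct species = 11

11


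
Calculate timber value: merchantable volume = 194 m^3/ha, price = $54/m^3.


Value = 194 * 54 = $10476/ha

$10476/ha


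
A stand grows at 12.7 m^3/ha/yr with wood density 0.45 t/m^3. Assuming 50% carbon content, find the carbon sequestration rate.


C = 12.7 * 0.45 * 0.5 = 2.8575 ≈ 2.86 t C/ha/yr

2.86 t C/ha/yr


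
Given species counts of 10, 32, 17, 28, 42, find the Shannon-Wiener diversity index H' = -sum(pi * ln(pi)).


Total N = 10 + 32 + 17 + 28 + 42 = 129
Per-species terms:
  p = 10/129 = 0.077519; ln(p) = -2.557232; p*ln(p) = 0.077519 * (-2.557232) = -0.198234
  p = 32/129 = 0.248062; ln(p) = -1.394077; p*ln(p) = 0.248062 * (-1.394077) = -0.345818
  p = 17/129 = 0.131783; ln(p) = -2.026599; p*ln(p) = 0.131783 * (-2.026599) = -0.267071
  p = 28/129 = 0.217054; ln(p) = -1.527609; p*ln(p) = 0.217054 * (-1.527609) = -0.331574
  p = 42/129 = 0.325581; ln(p) = -1.122144; p*ln(p) = 0.325581 * (-1.122144) = -0.365349
sum(p*ln(p)) = (-0.198234) + (-0.345818) + (-0.267071) + (-0.331574) + (-0.365349) = -1.508046
H' = -(-1.508046) = 1.508046 ≈ 1.5080

1.5080
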